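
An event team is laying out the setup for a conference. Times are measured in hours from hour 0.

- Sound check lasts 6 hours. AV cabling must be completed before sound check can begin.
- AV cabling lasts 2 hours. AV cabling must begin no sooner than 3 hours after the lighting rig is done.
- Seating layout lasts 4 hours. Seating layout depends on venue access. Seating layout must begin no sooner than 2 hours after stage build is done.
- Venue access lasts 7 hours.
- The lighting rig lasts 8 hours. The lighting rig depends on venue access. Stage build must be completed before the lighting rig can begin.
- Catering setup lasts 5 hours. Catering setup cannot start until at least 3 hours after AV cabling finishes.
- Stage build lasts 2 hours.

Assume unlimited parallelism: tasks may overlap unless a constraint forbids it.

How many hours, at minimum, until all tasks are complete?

28

Stage build has no prerequisites, so it starts at hour 0 and finishes at hour 2.
Nothing blocks venue access, so it runs from hour 0 to hour 7.
Seating layout needs all of venue access (finishes hour 7); stage build (finishes hour 2, plus 2-hour gap → hour 4). That puts its earliest start at hour 7; it finishes at 7 + 4 = hour 11.
The lighting rig cannot start until venue access (finishes hour 7); stage build (finishes hour 2). The controlling bound is hour 7, so the lighting rig finishes at 7 + 8 = hour 15.
AV cabling cannot begin until the lighting rig (finishes hour 15, plus 3-hour gap → hour 18). It runs from hour 18 to 18 + 2 = hour 20.
After AV cabling (finishes hour 20), sound check can start at hour 20 and finishes at hour 26.
Catering setup waits on AV cabling (finishes hour 20, plus 3-hour gap → hour 23), so it starts at hour 23 and finishes at 23 + 5 = hour 28.
All tasks are finished once the last one completes. Finish times: Venue access at 7, Stage build at 2, The lighting rig at 15, AV cabling at 20, Seating layout at 11, Catering setup at 28, Sound check at 26. The latest is hour 28.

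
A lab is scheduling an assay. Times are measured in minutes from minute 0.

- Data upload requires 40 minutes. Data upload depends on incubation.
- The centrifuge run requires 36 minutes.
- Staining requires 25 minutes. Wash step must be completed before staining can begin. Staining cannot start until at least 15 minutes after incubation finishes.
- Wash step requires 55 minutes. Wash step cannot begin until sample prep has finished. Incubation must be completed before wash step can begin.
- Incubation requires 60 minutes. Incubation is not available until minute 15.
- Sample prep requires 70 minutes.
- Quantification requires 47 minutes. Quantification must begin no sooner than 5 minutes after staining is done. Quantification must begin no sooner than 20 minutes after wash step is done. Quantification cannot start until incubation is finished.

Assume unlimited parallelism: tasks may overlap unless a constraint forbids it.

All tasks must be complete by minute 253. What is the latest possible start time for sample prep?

51

Nothing follows quantification; the deadline of minute 253 is its only limit. It must start by 253 − 47 = minute 206.
Since quantification (must start by minute 206, minus 5-minute gap → minute 201) depends on it, staining must finish by minute 201. Backing off its 25-minute duration gives a latest start of minute 176.
For wash step: staining (must start by minute 176); quantification (must start by minute 206, minus 20-minute gap → minute 186). The most restrictive is minute 176; with a 55-minute duration, wash step must start by minute 121.
Sample prep has to be done before wash step (must start by minute 121). That means finishing by minute 121, i.e. starting by 121 − 70 = minute 51.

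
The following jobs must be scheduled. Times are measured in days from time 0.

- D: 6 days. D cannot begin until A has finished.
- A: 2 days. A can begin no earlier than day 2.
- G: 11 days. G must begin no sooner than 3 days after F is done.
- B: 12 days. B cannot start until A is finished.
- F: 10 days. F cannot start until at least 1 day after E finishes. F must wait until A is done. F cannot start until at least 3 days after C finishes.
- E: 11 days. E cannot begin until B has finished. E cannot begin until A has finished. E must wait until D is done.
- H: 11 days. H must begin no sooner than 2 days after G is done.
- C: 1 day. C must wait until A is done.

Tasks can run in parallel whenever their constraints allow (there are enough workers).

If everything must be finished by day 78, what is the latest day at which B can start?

H has no dependents, so it just needs to finish by day 78. Starting by 78 − 11 = day 67 achieves that.
G must finish before H (must start by day 67, minus 2-day gap → day 65). With an 11-day duration, G must start by 65 − 11 = day 54.
F has to be done before G (must start by day 54, minus 3-day gap → day 51). That means finishing by day 51, i.e. starting by 51 − 10 = day 41.
E feeds into F (must start by day 41, minus 1-day gap → day 40); so E must finish by day 40 and therefore start by day 29.
B must finish before E (must start by day 29). With a 12-day duration, B must start by 29 − 12 = day 17.

17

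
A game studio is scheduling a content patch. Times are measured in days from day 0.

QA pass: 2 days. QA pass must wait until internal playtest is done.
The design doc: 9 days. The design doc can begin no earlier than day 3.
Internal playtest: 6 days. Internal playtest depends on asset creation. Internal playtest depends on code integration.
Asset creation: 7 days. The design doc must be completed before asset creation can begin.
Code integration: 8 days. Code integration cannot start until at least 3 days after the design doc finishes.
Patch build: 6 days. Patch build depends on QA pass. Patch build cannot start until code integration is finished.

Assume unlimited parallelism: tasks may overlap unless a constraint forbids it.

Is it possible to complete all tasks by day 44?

Yes

After its own release at day 3, the design doc can start at day 3 and finishes at day 12.
Code integration waits on the design doc (finishes day 12, plus 3-day gap → day 15), so it starts at day 15 and finishes at 15 + 8 = day 23.
Asset creation waits on the design doc (finishes day 12), so it starts at day 12 and finishes at 12 + 7 = day 19.
Internal playtest needs all of asset creation (finishes day 19); code integration (finishes day 23). That puts its earliest start at day 23; it finishes at 23 + 6 = day 29.
After internal playtest (finishes day 29), QA pass can start at day 29 and finishes at day 31.
Patch build needs all of QA pass (finishes day 31); code integration (finishes day 23). That puts its earliest start at day 31; it finishes at 31 + 6 = day 37.
Every task is finished by day 37, which is no later than the deadline of 44, so the schedule is feasible.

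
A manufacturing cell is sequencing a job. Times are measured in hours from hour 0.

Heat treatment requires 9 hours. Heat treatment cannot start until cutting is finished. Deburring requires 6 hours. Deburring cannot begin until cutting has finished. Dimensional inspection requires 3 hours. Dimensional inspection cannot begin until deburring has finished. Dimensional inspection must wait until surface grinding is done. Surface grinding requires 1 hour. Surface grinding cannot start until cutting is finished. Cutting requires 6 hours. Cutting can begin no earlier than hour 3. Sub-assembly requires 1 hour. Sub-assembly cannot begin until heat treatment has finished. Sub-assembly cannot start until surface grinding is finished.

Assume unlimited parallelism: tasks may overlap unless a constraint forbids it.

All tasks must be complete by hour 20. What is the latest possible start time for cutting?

4

Nothing follows dimensional inspection; the deadline of hour 20 is its only limit. It must start by 20 − 3 = hour 17.
Deburring must finish before dimensional inspection (must start by hour 17). With a 6-hour duration, deburring must start by 17 − 6 = hour 11.
Nothing follows sub-assembly; the deadline of hour 20 is its only limit. It must start by 20 − 1 = hour 19.
Heat treatment must finish before sub-assembly (must start by hour 19). With a 9-hour duration, heat treatment must start by 19 − 9 = hour 10.
Surface grinding feeds dimensional inspection (must start by hour 17); sub-assembly (must start by hour 19). Taking the minimum, surface grinding must finish by hour 17 and start by 17 − 1 = hour 16.
For cutting: deburring (must start by hour 11); heat treatment (must start by hour 10); surface grinding (must start by hour 16). The most restrictive is hour 10; with a 6-hour duration, cutting must start by hour 4.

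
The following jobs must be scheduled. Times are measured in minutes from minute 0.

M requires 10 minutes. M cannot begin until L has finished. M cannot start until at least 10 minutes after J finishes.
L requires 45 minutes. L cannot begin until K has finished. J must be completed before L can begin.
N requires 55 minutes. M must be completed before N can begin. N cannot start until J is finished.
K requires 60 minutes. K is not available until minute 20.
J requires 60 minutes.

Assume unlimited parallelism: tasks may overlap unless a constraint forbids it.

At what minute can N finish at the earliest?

190

K cannot begin until its own release at minute 20. It runs from minute 20 to 20 + 60 = minute 80.
J has no prerequisites, so it starts at minute 0 and finishes at minute 60.
L cannot start until K (finishes minute 80); J (finishes minute 60). The controlling bound is minute 80, so L finishes at 80 + 45 = minute 125.
M has to wait for L (finishes minute 125); J (finishes minute 60, plus 10-minute gap → minute 70). The latest of these is minute 125, so M runs minute 125 to 125 + 10 = minute 135.
N cannot start until M (finishes minute 135); J (finishes minute 60). The controlling bound is minute 135, so N finishes at 135 + 55 = minute 190.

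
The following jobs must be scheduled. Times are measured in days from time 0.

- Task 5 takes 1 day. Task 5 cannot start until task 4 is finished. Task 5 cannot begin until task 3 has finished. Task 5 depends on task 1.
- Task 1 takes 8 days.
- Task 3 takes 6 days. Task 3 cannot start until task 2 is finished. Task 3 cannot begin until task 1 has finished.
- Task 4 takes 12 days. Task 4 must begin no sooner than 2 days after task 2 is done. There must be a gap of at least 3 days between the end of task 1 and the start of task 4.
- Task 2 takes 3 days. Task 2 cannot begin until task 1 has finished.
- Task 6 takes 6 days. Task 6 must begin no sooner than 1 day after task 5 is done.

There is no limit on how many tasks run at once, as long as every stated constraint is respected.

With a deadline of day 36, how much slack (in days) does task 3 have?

Task 1 can start immediately at day 0; it finishes at day 8.
Task 2 cannot begin until task 1 (finishes day 8). It runs from day 8 to 8 + 3 = day 11.
Task 3 cannot start until task 2 (finishes day 11); task 1 (finishes day 8). The controlling bound is day 11, so task 3 finishes at 11 + 6 = day 17.

Working backward from the deadline:
Task 6 must finish by day 36; it takes 6 days, so it must start by 36 − 6 = day 30.
Task 5 feeds into task 6 (must start by day 30, minus 1-day gap → day 29); so task 5 must finish by day 29 and therefore start by day 28.
Task 3 feeds into task 5 (must start by day 28); so task 3 must finish by day 28 and therefore start by day 22.
So task 3 can start as early as day 11 and as late as day 22, giving 22 − 11 = 11 days of slack.

11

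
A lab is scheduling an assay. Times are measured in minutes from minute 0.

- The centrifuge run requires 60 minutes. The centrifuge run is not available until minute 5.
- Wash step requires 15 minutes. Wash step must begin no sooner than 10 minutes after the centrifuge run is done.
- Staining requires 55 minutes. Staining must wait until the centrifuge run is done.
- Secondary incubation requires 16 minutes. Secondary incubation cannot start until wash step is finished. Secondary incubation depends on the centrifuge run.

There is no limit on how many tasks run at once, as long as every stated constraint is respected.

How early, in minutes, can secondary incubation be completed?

106

After its own release at minute 5, the centrifuge run can start at minute 5 and finishes at minute 65.
Wash step cannot begin until the centrifuge run (finishes minute 65, plus 10-minute gap → minute 75). It runs from minute 75 to 75 + 15 = minute 90.
For secondary incubation: wash step (finishes minute 90); the centrifuge run (finishes minute 65). Taking the maximum gives a start of minute 90, and it finishes at 90 + 16 = minute 106.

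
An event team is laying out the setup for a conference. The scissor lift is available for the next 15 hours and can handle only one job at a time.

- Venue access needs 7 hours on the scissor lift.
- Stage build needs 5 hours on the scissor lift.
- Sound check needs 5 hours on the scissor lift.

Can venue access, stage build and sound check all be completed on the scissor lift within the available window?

No

Running back to back, the jobs need 7 + 5 + 5 = 17 hours on the scissor lift.
Since 17 > 15, they cannot all fit.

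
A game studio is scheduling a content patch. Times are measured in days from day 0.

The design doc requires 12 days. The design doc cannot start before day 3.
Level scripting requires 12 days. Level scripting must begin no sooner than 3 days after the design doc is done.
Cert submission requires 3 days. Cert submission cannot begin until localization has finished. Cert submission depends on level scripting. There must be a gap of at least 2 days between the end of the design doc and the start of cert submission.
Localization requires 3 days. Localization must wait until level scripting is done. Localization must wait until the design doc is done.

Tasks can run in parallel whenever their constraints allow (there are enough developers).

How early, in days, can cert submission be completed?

36

After its own release at day 3, the design doc can start at day 3 and finishes at day 15.
Level scripting waits on the design doc (finishes day 15, plus 3-day gap → day 18), so it starts at day 18 and finishes at 18 + 12 = day 30.
Localization needs all of level scripting (finishes day 30); the design doc (finishes day 15). That puts its earliest start at day 30; it finishes at 30 + 3 = day 33.
For cert submission: localization (finishes day 33); level scripting (finishes day 30); the design doc (finishes day 15, plus 2-day gap → day 17). Taking the maximum gives a start of day 33, and it finishes at 33 + 3 = day 36.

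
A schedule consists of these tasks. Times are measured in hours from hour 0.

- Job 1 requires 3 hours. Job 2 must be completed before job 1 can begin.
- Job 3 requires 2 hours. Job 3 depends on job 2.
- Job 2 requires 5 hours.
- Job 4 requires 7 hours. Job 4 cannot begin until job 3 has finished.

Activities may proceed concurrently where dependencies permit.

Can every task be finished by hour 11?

Job 2 has no prerequisites, so it starts at hour 0 and finishes at hour 5.
Job 3 waits on job 2 (finishes hour 5), so it starts at hour 5 and finishes at 5 + 2 = hour 7.
Job 4 waits on job 3 (finishes hour 7), so it starts at hour 7 and finishes at 7 + 7 = hour 14.
After job 2 (finishes hour 5), job 1 can start at hour 5 and finishes at hour 8.
The earliest everything can be done is hour 14, which is after the deadline of 11, so it is not possible.

No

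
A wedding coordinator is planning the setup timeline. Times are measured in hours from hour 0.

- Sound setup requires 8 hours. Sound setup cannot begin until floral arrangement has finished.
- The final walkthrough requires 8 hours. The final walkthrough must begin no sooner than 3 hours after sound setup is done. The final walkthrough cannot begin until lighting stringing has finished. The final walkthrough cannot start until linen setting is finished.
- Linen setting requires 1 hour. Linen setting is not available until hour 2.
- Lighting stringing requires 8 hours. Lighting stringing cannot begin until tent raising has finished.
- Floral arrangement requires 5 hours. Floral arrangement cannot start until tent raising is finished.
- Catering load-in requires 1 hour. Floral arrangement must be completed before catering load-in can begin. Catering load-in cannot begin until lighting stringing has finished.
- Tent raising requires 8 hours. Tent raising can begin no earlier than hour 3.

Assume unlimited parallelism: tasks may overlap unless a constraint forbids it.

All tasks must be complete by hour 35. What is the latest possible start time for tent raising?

3

To finish by hour 35, the final walkthrough (duration 8) must start no later than hour 27.
Sound setup feeds into the final walkthrough (must start by hour 27, minus 3-hour gap → hour 24); so sound setup must finish by hour 24 and therefore start by hour 16.
To finish by hour 35, catering load-in (duration 1) must start no later than hour 34.
For floral arrangement: sound setup (must start by hour 16); catering load-in (must start by hour 34). The most restrictive is hour 16; with a 5-hour duration, floral arrangement must start by hour 11.
Lighting stringing has several dependents: catering load-in (must start by hour 34); the final walkthrough (must start by hour 27). The earliest of those limits is hour 27, so lighting stringing must start by 27 − 8 = hour 19.
Tent raising feeds floral arrangement (must start by hour 11); lighting stringing (must start by hour 19). Taking the minimum, tent raising must finish by hour 11 and start by 11 − 8 = hour 3.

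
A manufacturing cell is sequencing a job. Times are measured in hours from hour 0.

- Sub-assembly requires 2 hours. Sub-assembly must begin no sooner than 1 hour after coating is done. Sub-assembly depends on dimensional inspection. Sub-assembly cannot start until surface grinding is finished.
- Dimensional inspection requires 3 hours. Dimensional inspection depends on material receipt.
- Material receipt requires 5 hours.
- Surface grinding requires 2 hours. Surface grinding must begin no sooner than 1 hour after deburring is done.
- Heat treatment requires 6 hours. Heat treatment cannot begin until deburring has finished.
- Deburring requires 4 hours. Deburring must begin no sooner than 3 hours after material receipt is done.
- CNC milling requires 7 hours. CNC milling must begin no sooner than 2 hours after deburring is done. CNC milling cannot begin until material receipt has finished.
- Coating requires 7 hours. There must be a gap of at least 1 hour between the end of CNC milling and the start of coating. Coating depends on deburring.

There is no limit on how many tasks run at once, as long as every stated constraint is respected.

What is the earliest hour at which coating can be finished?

29

Nothing blocks material receipt, so it runs from hour 0 to hour 5.
Deburring waits on material receipt (finishes hour 5, plus 3-hour gap → hour 8), so it starts at hour 8 and finishes at 8 + 4 = hour 12.
CNC milling needs all of deburring (finishes hour 12, plus 2-hour gap → hour 14); material receipt (finishes hour 5). That puts its earliest start at hour 14; it finishes at 14 + 7 = hour 21.
Coating needs all of CNC milling (finishes hour 21, plus 1-hour gap → hour 22); deburring (finishes hour 12). That puts its earliest start at hour 22; it finishes at 22 + 7 = hour 29.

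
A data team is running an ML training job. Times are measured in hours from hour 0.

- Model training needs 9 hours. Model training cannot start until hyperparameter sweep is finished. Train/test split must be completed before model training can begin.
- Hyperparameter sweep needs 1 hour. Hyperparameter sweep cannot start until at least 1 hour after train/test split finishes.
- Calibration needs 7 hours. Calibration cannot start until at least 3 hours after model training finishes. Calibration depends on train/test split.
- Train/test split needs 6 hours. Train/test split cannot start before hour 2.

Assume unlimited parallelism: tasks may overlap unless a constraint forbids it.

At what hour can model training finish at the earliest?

After its own release at hour 2, train/test split can start at hour 2 and finishes at hour 8.
After train/test split (finishes hour 8, plus 1-hour gap → hour 9), hyperparameter sweep can start at hour 9 and finishes at hour 10.
Model training cannot start until hyperparameter sweep (finishes hour 10); train/test split (finishes hour 8). The controlling bound is hour 10, so model training finishes at 10 + 9 = hour 19.

19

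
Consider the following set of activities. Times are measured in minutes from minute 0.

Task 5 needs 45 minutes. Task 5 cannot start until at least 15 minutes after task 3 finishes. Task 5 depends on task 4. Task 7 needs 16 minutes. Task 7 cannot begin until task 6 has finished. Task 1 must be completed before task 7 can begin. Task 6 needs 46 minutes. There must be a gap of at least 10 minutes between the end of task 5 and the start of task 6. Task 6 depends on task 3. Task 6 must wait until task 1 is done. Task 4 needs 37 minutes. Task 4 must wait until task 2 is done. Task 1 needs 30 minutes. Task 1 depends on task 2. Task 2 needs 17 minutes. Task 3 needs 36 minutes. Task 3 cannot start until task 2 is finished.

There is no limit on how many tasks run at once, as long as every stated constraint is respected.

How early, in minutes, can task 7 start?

Nothing blocks task 2, so it runs from minute 0 to minute 17.
Task 4 waits on task 2 (finishes minute 17), so it starts at minute 17 and finishes at 17 + 37 = minute 54.
Task 3 cannot begin until task 2 (finishes minute 17). It runs from minute 17 to 17 + 36 = minute 53.
Task 5 has to wait for task 3 (finishes minute 53, plus 15-minute gap → minute 68); task 4 (finishes minute 54). The latest of these is minute 68, so task 5 runs minute 68 to 68 + 45 = minute 113.
Task 1 waits on task 2 (finishes minute 17), so it starts at minute 17 and finishes at 17 + 30 = minute 47.
For task 6: task 5 (finishes minute 113, plus 10-minute gap → minute 123); task 3 (finishes minute 53); task 1 (finishes minute 47). Taking the maximum gives a start of minute 123, and it finishes at 123 + 46 = minute 169.
Task 7 waits on task 6 (finishes minute 169); task 1 (finishes minute 47). The latest of these is minute 169, which is the earliest task 7 can start.

169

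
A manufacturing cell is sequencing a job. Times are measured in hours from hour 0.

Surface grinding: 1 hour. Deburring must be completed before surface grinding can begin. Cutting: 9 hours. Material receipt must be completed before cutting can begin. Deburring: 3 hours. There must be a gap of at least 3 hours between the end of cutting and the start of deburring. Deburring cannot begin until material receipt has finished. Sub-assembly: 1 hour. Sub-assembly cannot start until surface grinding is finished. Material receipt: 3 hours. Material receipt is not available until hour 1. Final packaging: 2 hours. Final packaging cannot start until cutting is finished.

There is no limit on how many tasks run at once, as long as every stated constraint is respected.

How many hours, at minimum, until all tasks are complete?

After its own release at hour 1, material receipt can start at hour 1 and finishes at hour 4.
Cutting waits on material receipt (finishes hour 4), so it starts at hour 4 and finishes at 4 + 9 = hour 13.
Final packaging cannot begin until cutting (finishes hour 13). It runs from hour 13 to 13 + 2 = hour 15.
Deburring has to wait for cutting (finishes hour 13, plus 3-hour gap → hour 16); material receipt (finishes hour 4). The latest of these is hour 16, so deburring runs hour 16 to 16 + 3 = hour 19.
Surface grinding waits on deburring (finishes hour 19), so it starts at hour 19 and finishes at 19 + 1 = hour 20.
Sub-assembly cannot begin until surface grinding (finishes hour 20). It runs from hour 20 to 20 + 1 = hour 21.
All tasks are finished once the last one completes. Finish times: Material receipt at 4, Cutting at 13, Deburring at 19, Surface grinding at 20, Sub-assembly at 21, Final packaging at 15. The latest is hour 21.

21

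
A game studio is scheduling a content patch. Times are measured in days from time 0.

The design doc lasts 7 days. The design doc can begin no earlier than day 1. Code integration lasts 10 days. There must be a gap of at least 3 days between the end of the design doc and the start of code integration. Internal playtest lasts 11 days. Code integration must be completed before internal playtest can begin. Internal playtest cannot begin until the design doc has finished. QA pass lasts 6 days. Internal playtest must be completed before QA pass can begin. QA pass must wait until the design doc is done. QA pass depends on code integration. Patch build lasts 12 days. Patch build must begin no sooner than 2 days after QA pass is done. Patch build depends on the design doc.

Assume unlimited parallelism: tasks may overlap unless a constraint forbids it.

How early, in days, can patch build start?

The design doc waits on its own release at day 1, so it starts at day 1 and finishes at 1 + 7 = day 8.
Code integration cannot begin until the design doc (finishes day 8, plus 3-day gap → day 11). It runs from day 11 to 11 + 10 = day 21.
Internal playtest cannot start until code integration (finishes day 21); the design doc (finishes day 8). The controlling bound is day 21, so internal playtest finishes at 21 + 11 = day 32.
QA pass cannot start until internal playtest (finishes day 32); the design doc (finishes day 8); code integration (finishes day 21). The controlling bound is day 32, so QA pass finishes at 32 + 6 = day 38.
Patch build waits on QA pass (finishes day 38, plus 2-day gap → day 40); the design doc (finishes day 8). The latest of these is day 40, which is the earliest patch build can start.

40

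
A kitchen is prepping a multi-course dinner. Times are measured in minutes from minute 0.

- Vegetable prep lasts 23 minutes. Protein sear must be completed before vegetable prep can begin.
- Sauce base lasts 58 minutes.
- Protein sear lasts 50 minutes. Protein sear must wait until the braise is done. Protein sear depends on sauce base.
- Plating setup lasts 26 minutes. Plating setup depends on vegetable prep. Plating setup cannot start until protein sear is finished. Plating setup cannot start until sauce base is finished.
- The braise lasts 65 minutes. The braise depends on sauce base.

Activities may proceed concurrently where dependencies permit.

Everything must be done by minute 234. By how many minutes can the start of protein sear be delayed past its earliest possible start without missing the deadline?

12

Nothing blocks sauce base, so it runs from minute 0 to minute 58.
The braise cannot begin until sauce base (finishes minute 58). It runs from minute 58 to 58 + 65 = minute 123.
Protein sear has to wait for the braise (finishes minute 123); sauce base (finishes minute 58). The latest of these is minute 123, so protein sear runs minute 123 to 123 + 50 = minute 173.

Working backward from the deadline:
Nothing follows plating setup; the deadline of minute 234 is its only limit. It must start by 234 − 26 = minute 208.
Vegetable prep has to be done before plating setup (must start by minute 208). That means finishing by minute 208, i.e. starting by 208 − 23 = minute 185.
For protein sear: vegetable prep (must start by minute 185); plating setup (must start by minute 208). The most restrictive is minute 185; with a 50-minute duration, protein sear must start by minute 135.
So protein sear can start as early as minute 123 and as late as minute 135, giving 135 − 123 = 12 minutes of slack.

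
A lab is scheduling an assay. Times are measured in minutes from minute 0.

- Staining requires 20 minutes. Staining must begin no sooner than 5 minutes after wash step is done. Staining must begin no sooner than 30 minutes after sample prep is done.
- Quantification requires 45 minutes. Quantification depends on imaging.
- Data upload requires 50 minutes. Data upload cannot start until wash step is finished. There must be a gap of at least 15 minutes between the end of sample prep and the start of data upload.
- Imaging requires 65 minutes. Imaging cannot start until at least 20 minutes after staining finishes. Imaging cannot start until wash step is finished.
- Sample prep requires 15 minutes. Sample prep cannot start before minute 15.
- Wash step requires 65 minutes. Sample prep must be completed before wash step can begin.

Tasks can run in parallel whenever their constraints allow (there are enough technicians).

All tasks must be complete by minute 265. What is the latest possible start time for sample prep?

Quantification has no dependents, so it just needs to finish by minute 265. Starting by 265 − 45 = minute 220 achieves that.
Imaging must finish before quantification (must start by minute 220). With a 65-minute duration, imaging must start by 220 − 65 = minute 155.
Staining feeds into imaging (must start by minute 155, minus 20-minute gap → minute 135); so staining must finish by minute 135 and therefore start by minute 115.
To finish by minute 265, data upload (duration 50) must start no later than minute 215.
Wash step feeds staining (must start by minute 115, minus 5-minute gap → minute 110); imaging (must start by minute 155); data upload (must start by minute 215). Taking the minimum, wash step must finish by minute 110 and start by 110 − 65 = minute 45.
For sample prep: wash step (must start by minute 45); staining (must start by minute 115, minus 30-minute gap → minute 85); data upload (must start by minute 215, minus 15-minute gap → minute 200). The most restrictive is minute 45; with a 15-minute duration, sample prep must start by minute 30.

30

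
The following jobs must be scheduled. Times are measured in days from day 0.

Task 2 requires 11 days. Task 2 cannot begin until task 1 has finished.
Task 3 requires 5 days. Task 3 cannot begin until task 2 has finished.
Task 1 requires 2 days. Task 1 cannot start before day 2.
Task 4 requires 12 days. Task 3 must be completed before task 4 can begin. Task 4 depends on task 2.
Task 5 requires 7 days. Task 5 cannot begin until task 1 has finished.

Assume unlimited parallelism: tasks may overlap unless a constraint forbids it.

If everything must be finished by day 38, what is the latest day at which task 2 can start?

10

Task 4 must finish by day 38; it takes 12 days, so it must start by 38 − 12 = day 26.
Task 3 feeds into task 4 (must start by day 26); so task 3 must finish by day 26 and therefore start by day 21.
For task 2: task 3 (must start by day 21); task 4 (must start by day 26). The most restrictive is day 21; with an 11-day duration, task 2 must start by day 10.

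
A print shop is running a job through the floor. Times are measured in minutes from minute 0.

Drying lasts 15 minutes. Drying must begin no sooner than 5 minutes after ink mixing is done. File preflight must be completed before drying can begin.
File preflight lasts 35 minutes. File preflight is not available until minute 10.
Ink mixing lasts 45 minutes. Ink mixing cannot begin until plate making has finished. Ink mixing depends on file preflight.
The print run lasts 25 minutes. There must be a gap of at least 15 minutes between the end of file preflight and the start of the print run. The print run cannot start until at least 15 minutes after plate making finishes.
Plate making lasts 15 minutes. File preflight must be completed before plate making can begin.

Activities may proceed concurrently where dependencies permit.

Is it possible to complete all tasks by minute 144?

File preflight cannot begin until its own release at minute 10. It runs from minute 10 to 10 + 35 = minute 45.
Plate making cannot begin until file preflight (finishes minute 45). It runs from minute 45 to 45 + 15 = minute 60.
The print run has to wait for file preflight (finishes minute 45, plus 15-minute gap → minute 60); plate making (finishes minute 60, plus 15-minute gap → minute 75). The latest of these is minute 75, so the print run runs minute 75 to 75 + 25 = minute 100.
For ink mixing: plate making (finishes minute 60); file preflight (finishes minute 45). Taking the maximum gives a start of minute 60, and it finishes at 60 + 45 = minute 105.
Drying needs all of ink mixing (finishes minute 105, plus 5-minute gap → minute 110); file preflight (finishes minute 45). That puts its earliest start at minute 110; it finishes at 110 + 15 = minute 125.
Every task is finished by minute 125, which is no later than the deadline of 144, so the schedule is feasible.

Yes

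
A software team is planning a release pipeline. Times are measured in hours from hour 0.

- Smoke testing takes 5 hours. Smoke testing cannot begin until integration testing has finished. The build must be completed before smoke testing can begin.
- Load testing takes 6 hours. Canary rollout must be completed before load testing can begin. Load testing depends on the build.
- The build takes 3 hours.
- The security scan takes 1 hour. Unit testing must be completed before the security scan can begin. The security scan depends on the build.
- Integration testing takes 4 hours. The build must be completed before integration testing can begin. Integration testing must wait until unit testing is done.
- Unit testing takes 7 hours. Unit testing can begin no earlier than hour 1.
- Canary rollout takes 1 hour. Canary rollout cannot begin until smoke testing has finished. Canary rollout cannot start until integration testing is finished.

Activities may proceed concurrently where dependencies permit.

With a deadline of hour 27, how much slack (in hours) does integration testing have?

Unit testing waits on its own release at hour 1, so it starts at hour 1 and finishes at 1 + 7 = hour 8.
The build has no prerequisites, so it starts at hour 0 and finishes at hour 3.
Integration testing cannot start until the build (finishes hour 3); unit testing (finishes hour 8). The controlling bound is hour 8, so integration testing finishes at 8 + 4 = hour 12.

Working backward from the deadline:
Load testing has no dependents, so it just needs to finish by hour 27. Starting by 27 − 6 = hour 21 achieves that.
Since load testing (must start by hour 21) depends on it, canary rollout must finish by hour 21. Backing off its 1-hour duration gives a latest start of hour 20.
Smoke testing feeds into canary rollout (must start by hour 20); so smoke testing must finish by hour 20 and therefore start by hour 15.
Integration testing has several dependents: smoke testing (must start by hour 15); canary rollout (must start by hour 20). The earliest of those limits is hour 15, so integration testing must start by 15 − 4 = hour 11.
So integration testing can start as early as hour 8 and as late as hour 11, giving 11 − 8 = 3 hours of slack.

3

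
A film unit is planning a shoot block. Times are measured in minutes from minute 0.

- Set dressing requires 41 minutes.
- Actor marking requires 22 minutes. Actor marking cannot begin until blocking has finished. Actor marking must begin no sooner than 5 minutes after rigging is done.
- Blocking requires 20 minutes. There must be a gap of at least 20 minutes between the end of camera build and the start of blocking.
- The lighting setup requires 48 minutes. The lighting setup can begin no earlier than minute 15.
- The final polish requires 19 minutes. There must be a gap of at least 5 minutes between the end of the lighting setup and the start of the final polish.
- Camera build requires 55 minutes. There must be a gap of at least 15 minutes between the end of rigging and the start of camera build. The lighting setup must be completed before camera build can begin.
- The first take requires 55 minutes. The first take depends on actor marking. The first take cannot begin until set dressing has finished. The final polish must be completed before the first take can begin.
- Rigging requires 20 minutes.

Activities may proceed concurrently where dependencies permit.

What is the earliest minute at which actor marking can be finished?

After its own release at minute 15, the lighting setup can start at minute 15 and finishes at minute 63.
Nothing blocks rigging, so it runs from minute 0 to minute 20.
For camera build: rigging (finishes minute 20, plus 15-minute gap → minute 35); the lighting setup (finishes minute 63). Taking the maximum gives a start of minute 63, and it finishes at 63 + 55 = minute 118.
Blocking cannot begin until camera build (finishes minute 118, plus 20-minute gap → minute 138). It runs from minute 138 to 138 + 20 = minute 158.
Actor marking needs all of blocking (finishes minute 158); rigging (finishes minute 20, plus 5-minute gap → minute 25). That puts its earliest start at minute 158; it finishes at 158 + 22 = minute 180.

180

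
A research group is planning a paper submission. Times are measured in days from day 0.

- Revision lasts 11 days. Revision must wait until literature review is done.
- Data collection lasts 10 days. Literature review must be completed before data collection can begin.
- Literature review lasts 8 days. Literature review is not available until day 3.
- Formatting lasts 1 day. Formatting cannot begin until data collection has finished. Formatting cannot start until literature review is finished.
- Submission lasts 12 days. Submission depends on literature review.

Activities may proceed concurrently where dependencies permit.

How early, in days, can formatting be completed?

After its own release at day 3, literature review can start at day 3 and finishes at day 11.
Data collection waits on literature review (finishes day 11), so it starts at day 11 and finishes at 11 + 10 = day 21.
Formatting cannot start until data collection (finishes day 21); literature review (finishes day 11). The controlling bound is day 21, so formatting finishes at 21 + 1 = day 22.

22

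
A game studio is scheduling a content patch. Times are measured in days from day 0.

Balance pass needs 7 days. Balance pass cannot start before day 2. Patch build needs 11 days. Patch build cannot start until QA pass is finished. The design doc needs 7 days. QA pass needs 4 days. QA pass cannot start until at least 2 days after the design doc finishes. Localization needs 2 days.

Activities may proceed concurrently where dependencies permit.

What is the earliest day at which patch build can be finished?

24

The design doc has no prerequisites, so it starts at day 0 and finishes at day 7.
QA pass waits on the design doc (finishes day 7, plus 2-day gap → day 9), so it starts at day 9 and finishes at 9 + 4 = day 13.
Patch build cannot begin until QA pass (finishes day 13). It runs from day 13 to 13 + 11 = day 24.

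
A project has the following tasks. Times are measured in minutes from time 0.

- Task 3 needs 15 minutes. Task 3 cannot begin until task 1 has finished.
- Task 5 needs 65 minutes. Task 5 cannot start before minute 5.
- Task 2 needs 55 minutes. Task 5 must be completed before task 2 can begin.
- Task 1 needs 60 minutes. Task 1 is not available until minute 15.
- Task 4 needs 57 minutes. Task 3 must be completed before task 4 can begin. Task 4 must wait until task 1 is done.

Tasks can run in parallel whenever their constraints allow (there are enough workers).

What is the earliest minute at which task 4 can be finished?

147

Task 1 waits on its own release at minute 15, so it starts at minute 15 and finishes at 15 + 60 = minute 75.
Task 3 waits on task 1 (finishes minute 75), so it starts at minute 75 and finishes at 75 + 15 = minute 90.
Task 4 needs all of task 3 (finishes minute 90); task 1 (finishes minute 75). That puts its earliest start at minute 90; it finishes at 90 + 57 = minute 147.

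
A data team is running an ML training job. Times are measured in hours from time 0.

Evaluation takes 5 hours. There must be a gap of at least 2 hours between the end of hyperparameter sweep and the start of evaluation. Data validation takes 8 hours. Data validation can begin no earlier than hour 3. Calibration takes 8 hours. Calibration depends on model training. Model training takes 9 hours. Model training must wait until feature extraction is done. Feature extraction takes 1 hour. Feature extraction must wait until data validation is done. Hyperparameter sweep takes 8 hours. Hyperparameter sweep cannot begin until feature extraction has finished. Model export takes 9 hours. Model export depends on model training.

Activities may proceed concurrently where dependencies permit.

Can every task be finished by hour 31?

After its own release at hour 3, data validation can start at hour 3 and finishes at hour 11.
After data validation (finishes hour 11), feature extraction can start at hour 11 and finishes at hour 12.
After feature extraction (finishes hour 12), model training can start at hour 12 and finishes at hour 21.
Model export cannot begin until model training (finishes hour 21). It runs from hour 21 to 21 + 9 = hour 30.
Calibration waits on model training (finishes hour 21), so it starts at hour 21 and finishes at 21 + 8 = hour 29.
Hyperparameter sweep cannot begin until feature extraction (finishes hour 12). It runs from hour 12 to 12 + 8 = hour 20.
After hyperparameter sweep (finishes hour 20, plus 2-hour gap → hour 22), evaluation can start at hour 22 and finishes at hour 27.
Every task is finished by hour 30, which is no later than the deadline of 31, so the schedule is feasible.

Yes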